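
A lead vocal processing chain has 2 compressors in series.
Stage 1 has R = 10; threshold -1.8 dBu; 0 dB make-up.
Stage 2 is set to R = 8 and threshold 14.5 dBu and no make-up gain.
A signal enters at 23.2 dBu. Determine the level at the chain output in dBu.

0.7 dBu

Stage 1: 25 dB above -1.8 dBu, reduced 10:1 to 2.5 dB above → 0.7 dBu.
Stage 2: 0.7 dBu is at or below the 14.5 dBu threshold — no compression; output 0.7 dBu.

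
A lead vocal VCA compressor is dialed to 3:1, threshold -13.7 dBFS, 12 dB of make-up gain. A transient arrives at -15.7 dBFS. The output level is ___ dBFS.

-3.7 dBFS

-15.7 dBFS is 2 dB below the -13.7 dBFS threshold, so no gain reduction is applied.
Make-up gain adds 12 dB: -15.7 + 12 = -3.7 dBFS.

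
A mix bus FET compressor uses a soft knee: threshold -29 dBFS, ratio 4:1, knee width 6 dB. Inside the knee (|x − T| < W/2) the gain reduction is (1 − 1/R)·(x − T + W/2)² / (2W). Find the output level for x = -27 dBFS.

-28.5625 dBFS

x − T + W/2 = -27 − (-29) + 3 = 5.
GR = (1 − 1/4) × 5² / 12 = 0.75 × 25 / 12 = 1.5625 dB.
Output = -27 − 1.5625 = -28.5625 dBFS.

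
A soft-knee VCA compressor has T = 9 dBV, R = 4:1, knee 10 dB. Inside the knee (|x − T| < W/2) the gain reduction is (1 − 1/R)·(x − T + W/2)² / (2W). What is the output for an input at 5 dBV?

x − T + W/2 = 5 − 9 + 5 = 1.
GR = (1 − 1/4) × 1² / 20 = 0.75 × 1 / 20 = 0.0375 dB.
Output = 5 − 0.0375 = 4.9625 dBV.

4.9625 dBV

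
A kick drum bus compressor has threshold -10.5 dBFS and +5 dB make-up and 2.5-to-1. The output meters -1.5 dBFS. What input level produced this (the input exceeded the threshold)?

Remove make-up: -1.5 − 5 = -6.5 dBFS.
That's 4 dB above the -10.5 dBFS threshold.
Input overshoot = R × output overshoot = 10 dB → input = -10.5 + 10 = -0.5 dBFS.

-0.5 dBFS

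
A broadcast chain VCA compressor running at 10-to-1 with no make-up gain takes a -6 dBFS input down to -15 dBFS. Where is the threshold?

-16 dBFS

Gain reduction = -6 − (-15) = 9 dB; output overshoot = GR / (R − 1) = 9 / 9 = 1 dB.
Threshold = output − output overshoot = -15 − 1 = -16 dBFS.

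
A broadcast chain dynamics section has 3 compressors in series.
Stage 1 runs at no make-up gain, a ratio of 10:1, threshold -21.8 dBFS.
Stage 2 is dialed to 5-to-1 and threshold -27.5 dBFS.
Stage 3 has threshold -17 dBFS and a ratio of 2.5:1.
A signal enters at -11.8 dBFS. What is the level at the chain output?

-26.16 dBFS

Stage 1: 10 dB above -21.8 dBFS, reduced 10:1 to 1 dB above → -20.8 dBFS.
Stage 2: -20.8 dBFS is 6.7 dB over -27.5 dBFS; at 5:1 that becomes 1.34 dB over, giving -26.16 dBFS.
Stage 3: -26.16 dBFS ≤ -17 dBFS, so stage 3 doesn't engage; output -26.16 dBFS.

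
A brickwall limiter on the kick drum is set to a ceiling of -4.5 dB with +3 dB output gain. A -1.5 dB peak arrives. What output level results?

-1.5 dB

A brickwall limiter is an ∞:1 compressor: any input above the ceiling is clamped to -4.5 dB.
Output gain then adds 3 dB: -4.5 + 3 = -1.5 dB.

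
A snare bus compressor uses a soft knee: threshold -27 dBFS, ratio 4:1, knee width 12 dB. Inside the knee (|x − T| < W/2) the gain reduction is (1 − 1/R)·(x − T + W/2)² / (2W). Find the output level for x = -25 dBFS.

x − T + W/2 = -25 − (-27) + 6 = 8.
GR = (1 − 1/4) × 8² / 24 = 0.75 × 64 / 24 = 2 dB.
Output = -25 − 2 = -27 dBFS.

-27 dBFS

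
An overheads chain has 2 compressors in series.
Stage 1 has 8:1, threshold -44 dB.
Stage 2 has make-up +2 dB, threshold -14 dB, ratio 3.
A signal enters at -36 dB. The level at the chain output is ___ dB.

Stage 1: -36 dB is 8 dB over -44 dB; at 8:1 that becomes 1 dB over, giving -43 dB.
Stage 2: -43 dB is at or below the -14 dB threshold — no compression; make-up brings it to -41 dB.

-41 dB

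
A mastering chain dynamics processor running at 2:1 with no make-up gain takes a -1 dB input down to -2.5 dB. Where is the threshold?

-4 dB

Gain reduction = -1 − (-2.5) = 1.5 dB; output overshoot = GR / (R − 1) = 1.5 / 1 = 1.5 dB.
Threshold = output − output overshoot = -2.5 − 1.5 = -4 dB.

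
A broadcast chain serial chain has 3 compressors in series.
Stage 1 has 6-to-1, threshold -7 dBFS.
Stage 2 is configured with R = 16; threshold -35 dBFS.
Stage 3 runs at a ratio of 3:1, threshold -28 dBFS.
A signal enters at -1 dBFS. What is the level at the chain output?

-33.1875 dBFS

Stage 1: overshoot 6 dB → 6/6 = 1 dB → -6 dBFS.
Stage 2: -6 dBFS is 29 dB over -35 dBFS; at 16:1 that becomes 1.8125 dB over, giving -33.1875 dBFS.
Stage 3: -33.1875 dBFS is at or below the -28 dBFS threshold — no compression; output -33.1875 dBFS.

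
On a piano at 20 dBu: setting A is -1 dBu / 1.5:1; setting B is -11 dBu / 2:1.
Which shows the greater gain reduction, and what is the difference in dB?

B, by 8.5 dB

A: GR = 21 − 21/1.5 = 7 dB.
B: GR = 31 − 31/2 = 15.5 dB.
Difference: 8.5 dB in favour of B.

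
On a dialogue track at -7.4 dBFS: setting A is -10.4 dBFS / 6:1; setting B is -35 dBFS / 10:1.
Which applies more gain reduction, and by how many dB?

A: GR = 3 − 3/6 = 2.5 dB.
B: GR = 27.6 − 27.6/10 = 24.84 dB.
Difference: 22.34 dB in favour of B.

B, by 22.34 dB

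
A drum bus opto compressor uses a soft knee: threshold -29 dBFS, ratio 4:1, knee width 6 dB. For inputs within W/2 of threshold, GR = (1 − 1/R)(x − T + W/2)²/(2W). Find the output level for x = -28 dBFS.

x − T + W/2 = -28 − (-29) + 3 = 4.
GR = (1 − 1/4) × 4² / 12 = 0.75 × 16 / 12 = 1 dB.
Output = -28 − 1 = -29 dBFS.

-29 dBFS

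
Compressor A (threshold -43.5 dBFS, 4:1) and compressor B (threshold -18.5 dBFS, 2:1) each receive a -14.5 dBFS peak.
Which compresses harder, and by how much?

A: GR = 29 − 29/4 = 21.75 dB.
B: GR = 4 − 4/2 = 2 dB.
A applies 19.75 dB more gain reduction.

A, by 19.75 dB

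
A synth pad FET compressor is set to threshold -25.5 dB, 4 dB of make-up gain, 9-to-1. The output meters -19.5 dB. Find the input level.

Remove make-up: -19.5 − 4 = -23.5 dB.
That's 2 dB above the -25.5 dB threshold.
Before 9:1 compression the overshoot was 2 × 9 = 18 dB, so input = -25.5 + 18 = -7.5 dB.

-7.5 dB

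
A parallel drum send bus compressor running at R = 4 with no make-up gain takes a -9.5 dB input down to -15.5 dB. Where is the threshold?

Gain reduction = -9.5 − (-15.5) = 6 dB; output overshoot = GR / (R − 1) = 6 / 3 = 2 dB.
Threshold = output − output overshoot = -15.5 − 2 = -17.5 dB.

-17.5 dB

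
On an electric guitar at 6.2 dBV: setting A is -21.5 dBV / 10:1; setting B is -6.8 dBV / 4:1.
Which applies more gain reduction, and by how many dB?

A, by 15.18 dB

A: 27.7 dB over, compressed to 2.77 dB over, so 24.93 dB of GR.
B: 13 dB over, compressed to 3.25 dB over, so 9.75 dB of GR.
Difference: 15.18 dB in favour of A.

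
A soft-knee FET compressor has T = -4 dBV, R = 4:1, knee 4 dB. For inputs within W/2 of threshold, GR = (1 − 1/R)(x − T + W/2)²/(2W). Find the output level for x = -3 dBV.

-3.84375 dBV

x − T + W/2 = -3 − (-4) + 2 = 3.
GR = (1 − 1/4) × 3² / 8 = 0.75 × 9 / 8 = 0.84375 dB.
Output = -3 − 0.84375 = -3.84375 dBV.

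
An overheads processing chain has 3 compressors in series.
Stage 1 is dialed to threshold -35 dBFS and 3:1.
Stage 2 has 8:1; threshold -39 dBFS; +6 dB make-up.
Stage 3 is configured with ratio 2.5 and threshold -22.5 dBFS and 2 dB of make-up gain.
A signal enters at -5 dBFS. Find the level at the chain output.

Stage 1: -5 dBFS is 30 dB over -35 dBFS; at 3:1 that becomes 10 dB over, giving -25 dBFS.
Stage 2: 14 dB above -39 dBFS, reduced 8:1 to 1.75 dB above → -37.25 dBFS; +6 dB make-up → -31.25 dBFS.
Stage 3: below threshold (-31.25 ≤ -22.5); passes unchanged; make-up brings it to -29.25 dBFS.

-29.25 dBFS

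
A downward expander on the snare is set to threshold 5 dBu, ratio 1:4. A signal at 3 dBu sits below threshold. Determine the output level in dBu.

Below threshold, a 1:4 expander applies gain = (4−1)×(T − x) of attenuation.
(4−1) × 2 = 6 dB, so output = 3 − 6 = -3 dBu.

-3 dBu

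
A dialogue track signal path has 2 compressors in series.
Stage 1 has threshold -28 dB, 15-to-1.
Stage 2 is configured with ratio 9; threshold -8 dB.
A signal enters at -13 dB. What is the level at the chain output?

Stage 1: overshoot 15 dB → 15/15 = 1 dB → -27 dB.
Stage 2: below threshold (-27 ≤ -8); passes unchanged; output -27 dB.

-27 dB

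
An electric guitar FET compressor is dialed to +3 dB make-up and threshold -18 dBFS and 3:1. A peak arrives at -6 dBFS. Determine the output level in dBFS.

-6 dBFS sits 12 dB over threshold.
3:1 compression reduces that to 12/3 = 4 dB over.
So the level is -18 + 4 = -14 dBFS; make-up adds 3 dB, giving -11 dBFS.

-11 dBFS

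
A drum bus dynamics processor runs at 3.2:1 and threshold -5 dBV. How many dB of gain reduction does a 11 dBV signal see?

Overshoot = 11 − (-5) = 16 dB.
A 3.2:1 ratio leaves 5 dB of that excess.
Gain reduction = 16 − 5 = 11 dB.

11 dB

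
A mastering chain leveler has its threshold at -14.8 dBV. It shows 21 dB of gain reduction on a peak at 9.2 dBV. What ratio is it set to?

8:1

Input overshoot = 9.2 − (-14.8) = 24 dB.
Output overshoot = 24 − 21 = 3 dB.
Ratio = input overshoot / output overshoot = 24 / 3 = 8.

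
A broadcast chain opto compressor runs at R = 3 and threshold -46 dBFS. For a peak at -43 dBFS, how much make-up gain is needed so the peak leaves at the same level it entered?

The peak compresses to -46 + 3/3 = -45 dBFS.
To reach -43 dBFS requires -43 − (-45) = 2 dB of make-up.

2 dB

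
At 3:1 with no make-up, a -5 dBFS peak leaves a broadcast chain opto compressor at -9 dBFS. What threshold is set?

Let T be the threshold. Output overshoot = (input overshoot)/R, so -9 − T = (-5 − T)/3.
3·(-9 − T) = -5 − T → 2·T = -27 − (-5) = -22.
T = -22/2 = -11 dBFS.

-11 dBFS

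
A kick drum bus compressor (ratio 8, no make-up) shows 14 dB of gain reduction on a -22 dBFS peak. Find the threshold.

Input is 16 dB above T (since output overshoot × R = input overshoot: (-36 − T)·8 = -22 − T gives T = -38 dBFS).
Check: -38 + (-22 − (-38))/8 = -38 + 2 = -36 dBFS. ✓

-38 dBFS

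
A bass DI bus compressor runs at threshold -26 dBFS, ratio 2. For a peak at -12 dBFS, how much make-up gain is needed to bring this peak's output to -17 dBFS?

2 dB

Overshoot 14 dB → 14/2 = 7 dB after compression, so the compressed level is -26 + 7 = -19 dBFS.
Make-up = target − compressed = -17 − (-19) = 2 dB.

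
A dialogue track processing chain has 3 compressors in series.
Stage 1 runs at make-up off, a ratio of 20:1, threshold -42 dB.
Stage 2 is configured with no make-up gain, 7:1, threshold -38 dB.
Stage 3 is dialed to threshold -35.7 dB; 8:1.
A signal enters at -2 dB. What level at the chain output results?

-40 dB

Stage 1: 40 dB above -42 dB, reduced 20:1 to 2 dB above → -40 dB.
Stage 2: below threshold (-40 ≤ -38); passes unchanged; output -40 dB.
Stage 3: below threshold (-40 ≤ -35.7); passes unchanged; output -40 dB.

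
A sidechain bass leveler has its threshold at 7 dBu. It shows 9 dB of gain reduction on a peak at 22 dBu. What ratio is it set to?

2.5:1

Input overshoot = 22 − 7 = 15 dB.
Output overshoot = 15 − 9 = 6 dB.
Ratio = input overshoot / output overshoot = 15 / 6 = 2.5.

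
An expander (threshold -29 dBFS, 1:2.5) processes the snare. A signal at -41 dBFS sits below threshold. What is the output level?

-59 dBFS

The input is 12 dB below the -29 dBFS threshold.
A 1:2.5 expander multiplies undershoot by 2.5: 12 × 2.5 = 30 dB below threshold.
Output = -29 − 30 = -59 dBFS.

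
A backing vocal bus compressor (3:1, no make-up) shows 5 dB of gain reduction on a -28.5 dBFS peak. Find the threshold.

Gain reduction = -28.5 − (-33.5) = 5 dB; output overshoot = GR / (R − 1) = 5 / 2 = 2.5 dB.
Threshold = output − output overshoot = -33.5 − 2.5 = -36 dBFS.

-36 dBFS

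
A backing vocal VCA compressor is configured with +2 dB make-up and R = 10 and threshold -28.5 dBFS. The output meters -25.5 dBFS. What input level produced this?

-18.5 dBFS

Remove make-up: -25.5 − 2 = -27.5 dBFS.
Post-compression overshoot = -27.5 − (-28.5) = 1 dB.
Undo the ratio: input overshoot = 1 × 10 = 10 dB, giving input = -18.5 dBFS.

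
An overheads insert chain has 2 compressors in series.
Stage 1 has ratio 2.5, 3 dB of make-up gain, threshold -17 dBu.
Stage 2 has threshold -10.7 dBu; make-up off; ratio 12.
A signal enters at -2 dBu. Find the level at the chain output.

-10.475 dBu

Stage 1: overshoot 15 dB → 15/2.5 = 6 dB → -11 dBu; +3 dB make-up → -8 dBu.
Stage 2: 2.7 dB above -10.7 dBu, reduced 12:1 to 0.225 dB above → -10.475 dBu.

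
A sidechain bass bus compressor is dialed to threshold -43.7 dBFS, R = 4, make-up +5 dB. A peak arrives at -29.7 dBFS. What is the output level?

-29.7 dBFS sits 14 dB over threshold.
At 4:1 the overshoot is divided by 4, leaving 3.5 dB above threshold.
So the level is -43.7 + 3.5 = -40.2 dBFS; make-up adds 5 dB, giving -35.2 dBFS.

-35.2 dBFS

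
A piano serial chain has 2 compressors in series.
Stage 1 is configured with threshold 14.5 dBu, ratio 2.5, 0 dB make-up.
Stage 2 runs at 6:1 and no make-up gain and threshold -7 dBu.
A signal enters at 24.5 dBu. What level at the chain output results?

-2.75 dBu

Stage 1: 24.5 dBu is 10 dB over 14.5 dBu; at 2.5:1 that becomes 4 dB over, giving 18.5 dBu.
Stage 2: overshoot 25.5 dB → 25.5/6 = 4.25 dB → -2.75 dBu.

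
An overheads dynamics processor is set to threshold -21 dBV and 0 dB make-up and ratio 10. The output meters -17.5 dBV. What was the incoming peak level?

That's 3.5 dB above the -21 dBV threshold.
Before 10:1 compression the overshoot was 3.5 × 10 = 35 dB, so input = -21 + 35 = 14 dBV.

14 dBV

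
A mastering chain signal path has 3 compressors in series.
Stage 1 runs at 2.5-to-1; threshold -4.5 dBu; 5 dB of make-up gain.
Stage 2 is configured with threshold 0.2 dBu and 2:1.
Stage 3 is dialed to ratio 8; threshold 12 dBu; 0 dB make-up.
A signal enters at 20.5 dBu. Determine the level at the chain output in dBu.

5.35 dBu

Stage 1: 25 dB above -4.5 dBu, reduced 2.5:1 to 10 dB above → 5.5 dBu; +5 dB make-up → 10.5 dBu.
Stage 2: overshoot 10.3 dB → 10.3/2 = 5.15 dB → 5.35 dBu.
Stage 3: 5.35 dBu is at or below the 12 dBu threshold — no compression; output 5.35 dBu.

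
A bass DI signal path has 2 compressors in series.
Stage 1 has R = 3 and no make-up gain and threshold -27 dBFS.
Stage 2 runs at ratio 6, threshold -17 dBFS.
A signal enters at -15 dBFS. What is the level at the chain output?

-23 dBFS

Stage 1: overshoot 12 dB → 12/3 = 4 dB → -23 dBFS.
Stage 2: below threshold (-23 ≤ -17); passes unchanged; output -23 dBFS.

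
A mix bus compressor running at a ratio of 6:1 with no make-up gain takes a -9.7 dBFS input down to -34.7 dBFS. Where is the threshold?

-39.7 dBFS

Input is 30 dB above T (since output overshoot × R = input overshoot: (-34.7 − T)·6 = -9.7 − T gives T = -39.7 dBFS).
Check: -39.7 + (-9.7 − (-39.7))/6 = -39.7 + 5 = -34.7 dBFS. ✓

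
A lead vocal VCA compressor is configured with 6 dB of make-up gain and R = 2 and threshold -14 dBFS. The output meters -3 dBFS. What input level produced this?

-4 dBFS

Before make-up, the level was -3 − 6 = -9 dBFS.
The compressed level sits -9 − (-14) = 5 dB over threshold.
Undo the ratio: input overshoot = 5 × 2 = 10 dB, giving input = -4 dBFS.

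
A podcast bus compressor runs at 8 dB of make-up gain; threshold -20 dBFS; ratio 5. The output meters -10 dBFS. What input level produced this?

-10 dBFS

Remove make-up: -10 − 8 = -18 dBFS.
The compressed level sits -18 − (-20) = 2 dB over threshold.
Input overshoot = R × output overshoot = 10 dB → input = -20 + 10 = -10 dBFS.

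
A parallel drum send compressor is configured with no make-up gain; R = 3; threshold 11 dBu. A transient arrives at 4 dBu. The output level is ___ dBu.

4 dBu is 7 dB below the 11 dBu threshold, so no gain reduction is applied.
Output = input = 4 dBu.

4 dBu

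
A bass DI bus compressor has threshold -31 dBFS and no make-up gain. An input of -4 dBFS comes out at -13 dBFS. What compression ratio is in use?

1.5:1

Input overshoot = -4 − (-31) = 27 dB; output overshoot = -13 − (-31) = 18 dB.
Ratio = 27 / 18 = 1.5.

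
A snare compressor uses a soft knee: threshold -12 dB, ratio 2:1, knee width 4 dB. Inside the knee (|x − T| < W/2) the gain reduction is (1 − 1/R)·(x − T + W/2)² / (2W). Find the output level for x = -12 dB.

x − T + W/2 = -12 − (-12) + 2 = 2.
GR = (1 − 1/2) × 2² / 8 = 0.5 × 4 / 8 = 0.25 dB.
Output = -12 − 0.25 = -12.25 dB.

-12.25 dB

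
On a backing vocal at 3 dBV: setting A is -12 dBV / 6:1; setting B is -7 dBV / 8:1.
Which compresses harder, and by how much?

A, by 3.75 dB

A: overshoot 15 dB → output overshoot 2.5 dB → GR 12.5 dB.
B: overshoot 10 dB → output overshoot 1.25 dB → GR 8.75 dB.
Difference: 3.75 dB in favour of A.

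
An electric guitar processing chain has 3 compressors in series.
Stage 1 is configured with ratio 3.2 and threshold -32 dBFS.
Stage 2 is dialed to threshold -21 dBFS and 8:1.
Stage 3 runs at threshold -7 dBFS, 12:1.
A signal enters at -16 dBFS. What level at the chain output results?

Stage 1: -16 dBFS is 16 dB over -32 dBFS; at 3.2:1 that becomes 5 dB over, giving -27 dBFS.
Stage 2: -27 dBFS is at or below the -21 dBFS threshold — no compression; output -27 dBFS.
Stage 3: -27 dBFS is at or below the -7 dBFS threshold — no compression; output -27 dBFS.

-27 dBFS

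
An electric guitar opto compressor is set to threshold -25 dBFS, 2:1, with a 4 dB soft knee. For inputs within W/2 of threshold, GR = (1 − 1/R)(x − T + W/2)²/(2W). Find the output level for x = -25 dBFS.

x − T + W/2 = -25 − (-25) + 2 = 2.
GR = (1 − 1/2) × 2² / 8 = 0.5 × 4 / 8 = 0.25 dB.
Output = -25 − 0.25 = -25.25 dBFS.

-25.25 dBFS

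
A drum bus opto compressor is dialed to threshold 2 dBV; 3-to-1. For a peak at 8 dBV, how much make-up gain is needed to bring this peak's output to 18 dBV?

Without make-up, output = threshold + overshoot/3 = 2 + 2 = 4 dBV.
Gap to target: 14 dB.

14 dB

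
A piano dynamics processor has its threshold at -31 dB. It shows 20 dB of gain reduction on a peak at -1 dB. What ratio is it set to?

Input overshoot = -1 − (-31) = 30 dB.
Output overshoot = 30 − 20 = 10 dB.
Ratio = input overshoot / output overshoot = 30 / 10 = 3.

3:1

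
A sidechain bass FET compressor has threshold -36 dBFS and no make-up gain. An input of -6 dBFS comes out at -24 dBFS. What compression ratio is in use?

2.5:1

Input overshoot = -6 − (-36) = 30 dB; output overshoot = -24 − (-36) = 12 dB.
Ratio = 30 / 12 = 2.5.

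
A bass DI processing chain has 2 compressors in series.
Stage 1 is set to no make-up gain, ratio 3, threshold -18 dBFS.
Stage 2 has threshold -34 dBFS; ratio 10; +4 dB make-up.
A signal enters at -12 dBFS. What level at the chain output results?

Stage 1: -12 dBFS is 6 dB over -18 dBFS; at 3:1 that becomes 2 dB over, giving -16 dBFS.
Stage 2: -16 dBFS is 18 dB over -34 dBFS; at 10:1 that becomes 1.8 dB over, giving -32.2 dBFS; +4 dB make-up → -28.2 dBFS.

-28.2 dBFS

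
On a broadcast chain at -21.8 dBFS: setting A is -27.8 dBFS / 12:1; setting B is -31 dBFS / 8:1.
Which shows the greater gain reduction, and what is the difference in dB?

B, by 2.55 dB

A: GR = 6 − 6/12 = 5.5 dB.
B: GR = 9.2 − 9.2/8 = 8.05 dB.
B reduces 2.55 dB more.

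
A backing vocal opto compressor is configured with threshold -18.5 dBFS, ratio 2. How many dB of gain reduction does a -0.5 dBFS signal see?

The signal is 18 dB above threshold.
After 2:1 compression the overshoot becomes 18/2 = 9 dB.
GR = overshoot in − overshoot out = 18 − 9 = 9 dB.

9 dB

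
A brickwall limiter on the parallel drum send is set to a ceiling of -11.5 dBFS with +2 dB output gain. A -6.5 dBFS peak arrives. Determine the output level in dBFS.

-9.5 dBFS

At ∞:1, everything above -11.5 dBFS is held at the ceiling.
Output gain then adds 2 dB: -11.5 + 2 = -9.5 dBFS.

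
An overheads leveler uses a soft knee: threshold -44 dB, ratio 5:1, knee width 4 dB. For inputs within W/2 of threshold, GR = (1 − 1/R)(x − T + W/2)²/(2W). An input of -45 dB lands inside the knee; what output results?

-45.1 dB

x − T + W/2 = -45 − (-44) + 2 = 1.
GR = (1 − 1/5) × 1² / 8 = 0.8 × 1 / 8 = 0.1 dB.
Output = -45 − 0.1 = -45.1 dB.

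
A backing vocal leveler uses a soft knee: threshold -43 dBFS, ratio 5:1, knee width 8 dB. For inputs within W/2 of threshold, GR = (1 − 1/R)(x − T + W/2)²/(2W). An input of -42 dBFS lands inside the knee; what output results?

x − T + W/2 = -42 − (-43) + 4 = 5.
GR = (1 − 1/5) × 5² / 16 = 0.8 × 25 / 16 = 1.25 dB.
Output = -42 − 1.25 = -43.25 dBFS.

-43.25 dBFS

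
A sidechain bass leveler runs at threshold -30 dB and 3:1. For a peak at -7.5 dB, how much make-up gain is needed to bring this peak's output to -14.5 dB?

Overshoot 22.5 dB → 22.5/3 = 7.5 dB after compression, so the compressed level is -30 + 7.5 = -22.5 dB.
Make-up = target − compressed = -14.5 − (-22.5) = 8 dB.

8 dB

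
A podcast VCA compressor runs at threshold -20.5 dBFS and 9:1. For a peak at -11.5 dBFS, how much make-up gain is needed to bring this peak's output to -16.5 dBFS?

The peak compresses to -20.5 + 9/9 = -19.5 dBFS.
To reach -16.5 dBFS requires -16.5 − (-19.5) = 3 dB of make-up.

3 dB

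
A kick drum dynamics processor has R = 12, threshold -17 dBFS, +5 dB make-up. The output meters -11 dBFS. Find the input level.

-5 dBFS

Stripping the +5 dB make-up gives -16 dBFS at the gain stage.
That's 1 dB above the -17 dBFS threshold.
Input overshoot = R × output overshoot = 12 dB → input = -17 + 12 = -5 dBFS.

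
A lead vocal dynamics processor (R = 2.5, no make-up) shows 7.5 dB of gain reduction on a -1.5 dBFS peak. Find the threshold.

-14 dBFS

Input is 12.5 dB above T (since output overshoot × R = input overshoot: (-9 − T)·2.5 = -1.5 − T gives T = -14 dBFS).
Check: -14 + (-1.5 − (-14))/2.5 = -14 + 5 = -9 dBFS. ✓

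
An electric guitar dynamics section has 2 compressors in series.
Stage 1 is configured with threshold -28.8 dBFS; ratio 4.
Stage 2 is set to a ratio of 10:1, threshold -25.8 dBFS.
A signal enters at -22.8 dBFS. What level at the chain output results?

-27.3 dBFS

Stage 1: -22.8 dBFS is 6 dB over -28.8 dBFS; at 4:1 that becomes 1.5 dB over, giving -27.3 dBFS.
Stage 2: -27.3 dBFS ≤ -25.8 dBFS, so stage 2 doesn't engage; output -27.3 dBFS.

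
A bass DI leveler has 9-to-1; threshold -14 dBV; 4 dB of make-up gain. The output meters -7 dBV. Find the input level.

Stripping the +4 dB make-up gives -11 dBV at the gain stage.
Post-compression overshoot = -11 − (-14) = 3 dB.
Input overshoot = R × output overshoot = 27 dB → input = -14 + 27 = 13 dBV.

13 dBV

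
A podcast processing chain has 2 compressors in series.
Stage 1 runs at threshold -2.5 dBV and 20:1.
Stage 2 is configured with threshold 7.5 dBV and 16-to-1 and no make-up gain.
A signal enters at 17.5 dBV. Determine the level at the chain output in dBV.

-1.5 dBV

Stage 1: 20 dB above -2.5 dBV, reduced 20:1 to 1 dB above → -1.5 dBV.
Stage 2: -1.5 dBV ≤ 7.5 dBV, so stage 2 doesn't engage; output -1.5 dBV.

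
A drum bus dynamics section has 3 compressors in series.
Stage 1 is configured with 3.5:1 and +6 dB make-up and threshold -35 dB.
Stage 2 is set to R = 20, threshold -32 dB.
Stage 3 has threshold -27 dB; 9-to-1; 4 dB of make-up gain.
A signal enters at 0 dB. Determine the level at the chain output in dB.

Stage 1: 0 dB is 35 dB over -35 dB; at 3.5:1 that becomes 10 dB over, giving -25 dB; +6 dB make-up → -19 dB.
Stage 2: 13 dB above -32 dB, reduced 20:1 to 0.65 dB above → -31.35 dB.
Stage 3: below threshold (-31.35 ≤ -27); passes unchanged; make-up brings it to -27.35 dB.

-27.35 dB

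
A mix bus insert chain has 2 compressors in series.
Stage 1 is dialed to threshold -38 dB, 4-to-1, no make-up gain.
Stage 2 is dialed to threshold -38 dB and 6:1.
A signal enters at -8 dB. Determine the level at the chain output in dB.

Stage 1: -8 dB is 30 dB over -38 dB; at 4:1 that becomes 7.5 dB over, giving -30.5 dB.
Stage 2: -30.5 dB is 7.5 dB over -38 dB; at 6:1 that becomes 1.25 dB over, giving -36.75 dB.

-36.75 dB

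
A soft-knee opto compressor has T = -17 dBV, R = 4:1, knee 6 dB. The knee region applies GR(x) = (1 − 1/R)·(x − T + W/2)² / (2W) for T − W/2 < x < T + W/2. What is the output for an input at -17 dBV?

x − T + W/2 = -17 − (-17) + 3 = 3.
GR = (1 − 1/4) × 3² / 12 = 0.75 × 9 / 12 = 0.5625 dB.
Output = -17 − 0.5625 = -17.5625 dBV.

-17.5625 dBV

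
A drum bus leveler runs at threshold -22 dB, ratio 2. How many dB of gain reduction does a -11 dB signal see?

Overshoot = -11 − (-22) = 11 dB.
After 2:1 compression the overshoot becomes 11/2 = 5.5 dB.
So the signal is attenuated by 11 − 5.5 = 5.5 dB.

5.5 dB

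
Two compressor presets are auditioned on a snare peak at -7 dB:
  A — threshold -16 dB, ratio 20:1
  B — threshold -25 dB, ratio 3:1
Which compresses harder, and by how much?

A: overshoot 9 dB → output overshoot 0.45 dB → GR 8.55 dB.
B: overshoot 18 dB → output overshoot 6 dB → GR 12 dB.
B reduces 3.45 dB more.

B, by 3.45 dB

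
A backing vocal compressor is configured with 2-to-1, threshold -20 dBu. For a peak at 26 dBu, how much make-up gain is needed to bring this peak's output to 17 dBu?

14 dB

Overshoot 46 dB → 46/2 = 23 dB after compression, so the compressed level is -20 + 23 = 3 dBu.
Make-up = target − compressed = 17 − 3 = 14 dB.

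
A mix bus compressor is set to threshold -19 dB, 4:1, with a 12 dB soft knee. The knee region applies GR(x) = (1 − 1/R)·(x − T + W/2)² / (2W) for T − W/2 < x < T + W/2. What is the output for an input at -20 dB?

-20.78125 dB

x − T + W/2 = -20 − (-19) + 6 = 5.
GR = (1 − 1/4) × 5² / 24 = 0.75 × 25 / 24 = 0.78125 dB.
Output = -20 − 0.78125 = -20.78125 dB.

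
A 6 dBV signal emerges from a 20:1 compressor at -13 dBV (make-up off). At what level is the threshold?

Let T be the threshold. Output overshoot = (input overshoot)/R, so -13 − T = (6 − T)/20.
20·(-13 − T) = 6 − T → 19·T = -260 − 6 = -266.
T = -266/19 = -14 dBV.

-14 dBV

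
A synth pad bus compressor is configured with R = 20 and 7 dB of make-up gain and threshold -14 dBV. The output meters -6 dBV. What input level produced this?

Stripping the +7 dB make-up gives -13 dBV at the gain stage.
The compressed level sits -13 − (-14) = 1 dB over threshold.
Undo the ratio: input overshoot = 1 × 20 = 20 dB, giving input = 6 dBV.

6 dBV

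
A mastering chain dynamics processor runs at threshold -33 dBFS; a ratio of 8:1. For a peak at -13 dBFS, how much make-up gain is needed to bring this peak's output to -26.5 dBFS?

4 dB

Overshoot 20 dB → 20/8 = 2.5 dB after compression, so the compressed level is -33 + 2.5 = -30.5 dBFS.
Make-up = target − compressed = -26.5 − (-30.5) = 4 dB.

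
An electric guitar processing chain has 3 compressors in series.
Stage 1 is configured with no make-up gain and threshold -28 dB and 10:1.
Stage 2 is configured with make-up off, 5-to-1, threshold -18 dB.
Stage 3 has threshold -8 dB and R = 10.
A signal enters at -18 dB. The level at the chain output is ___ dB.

Stage 1: -18 dB is 10 dB over -28 dB; at 10:1 that becomes 1 dB over, giving -27 dB.
Stage 2: -27 dB ≤ -18 dB, so stage 2 doesn't engage; output -27 dB.
Stage 3: below threshold (-27 ≤ -8); passes unchanged; output -27 dB.

-27 dB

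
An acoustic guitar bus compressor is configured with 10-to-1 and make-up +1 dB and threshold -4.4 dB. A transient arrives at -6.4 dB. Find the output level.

-6.4 dB is 2 dB below the -4.4 dB threshold, so no gain reduction is applied.
Make-up gain adds 1 dB: -6.4 + 1 = -5.4 dB.

-5.4 dB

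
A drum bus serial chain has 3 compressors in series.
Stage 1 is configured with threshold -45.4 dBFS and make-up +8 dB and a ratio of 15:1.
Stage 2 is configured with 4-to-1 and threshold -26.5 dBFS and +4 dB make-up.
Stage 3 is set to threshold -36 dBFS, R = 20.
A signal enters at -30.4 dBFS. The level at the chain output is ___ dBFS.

-35.82 dBFS

Stage 1: overshoot 15 dB → 15/15 = 1 dB → -44.4 dBFS; +8 dB make-up → -36.4 dBFS.
Stage 2: -36.4 dBFS is at or below the -26.5 dBFS threshold — no compression; make-up brings it to -32.4 dBFS.
Stage 3: 3.6 dB above -36 dBFS, reduced 20:1 to 0.18 dB above → -35.82 dBFS.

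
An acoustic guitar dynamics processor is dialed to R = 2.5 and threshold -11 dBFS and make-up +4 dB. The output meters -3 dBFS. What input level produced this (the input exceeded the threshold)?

-1 dBFS

Stripping the +4 dB make-up gives -7 dBFS at the gain stage.
That's 4 dB above the -11 dBFS threshold.
Input overshoot = R × output overshoot = 10 dB → input = -11 + 10 = -1 dBFS.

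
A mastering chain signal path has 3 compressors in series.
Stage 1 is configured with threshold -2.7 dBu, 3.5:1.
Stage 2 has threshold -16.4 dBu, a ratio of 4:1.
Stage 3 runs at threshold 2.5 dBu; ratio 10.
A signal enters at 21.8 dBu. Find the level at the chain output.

-11.225 dBu

Stage 1: overshoot 24.5 dB → 24.5/3.5 = 7 dB → 4.3 dBu.
Stage 2: 4.3 dBu is 20.7 dB over -16.4 dBu; at 4:1 that becomes 5.175 dB over, giving -11.225 dBu.
Stage 3: below threshold (-11.225 ≤ 2.5); passes unchanged; output -11.225 dBu.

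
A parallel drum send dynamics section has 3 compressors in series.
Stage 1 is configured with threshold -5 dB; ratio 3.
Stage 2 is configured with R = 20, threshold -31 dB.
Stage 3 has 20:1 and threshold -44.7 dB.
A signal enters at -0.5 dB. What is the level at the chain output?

Stage 1: -0.5 dB is 4.5 dB over -5 dB; at 3:1 that becomes 1.5 dB over, giving -3.5 dB.
Stage 2: -3.5 dB is 27.5 dB over -31 dB; at 20:1 that becomes 1.375 dB over, giving -29.625 dB.
Stage 3: 15.075 dB above -44.7 dB, reduced 20:1 to 0.75375 dB above → -43.94625 dB.

-43.94625 dB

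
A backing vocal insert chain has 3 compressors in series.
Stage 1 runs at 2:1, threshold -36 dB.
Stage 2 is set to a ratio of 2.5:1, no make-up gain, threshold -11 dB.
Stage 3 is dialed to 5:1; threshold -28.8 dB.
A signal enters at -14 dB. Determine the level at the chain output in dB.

Stage 1: -14 dB is 22 dB over -36 dB; at 2:1 that becomes 11 dB over, giving -25 dB.
Stage 2: -25 dB ≤ -11 dB, so stage 2 doesn't engage; output -25 dB.
Stage 3: 3.8 dB above -28.8 dB, reduced 5:1 to 0.76 dB above → -28.04 dB.

-28.04 dB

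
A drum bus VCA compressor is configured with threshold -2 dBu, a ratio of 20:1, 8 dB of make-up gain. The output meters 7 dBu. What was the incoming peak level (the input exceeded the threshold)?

18 dBu

Stripping the +8 dB make-up gives -1 dBu at the gain stage.
That's 1 dB above the -2 dBu threshold.
Undo the ratio: input overshoot = 1 × 20 = 20 dB, giving input = 18 dBu.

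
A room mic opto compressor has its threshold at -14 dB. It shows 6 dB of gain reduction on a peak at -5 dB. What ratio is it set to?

3:1

Input overshoot = -5 − (-14) = 9 dB.
Output overshoot = 9 − 6 = 3 dB.
Ratio = input overshoot / output overshoot = 9 / 3 = 3.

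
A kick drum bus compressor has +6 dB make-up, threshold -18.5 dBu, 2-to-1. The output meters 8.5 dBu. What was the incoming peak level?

Remove make-up: 8.5 − 6 = 2.5 dBu.
Post-compression overshoot = 2.5 − (-18.5) = 21 dB.
Input overshoot = R × output overshoot = 42 dB → input = -18.5 + 42 = 23.5 dBu.

23.5 dBu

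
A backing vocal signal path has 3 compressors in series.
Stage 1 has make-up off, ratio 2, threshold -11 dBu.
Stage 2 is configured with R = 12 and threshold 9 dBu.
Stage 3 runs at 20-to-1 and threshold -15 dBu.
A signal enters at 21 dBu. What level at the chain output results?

Stage 1: 21 dBu is 32 dB over -11 dBu; at 2:1 that becomes 16 dB over, giving 5 dBu.
Stage 2: 5 dBu ≤ 9 dBu, so stage 2 doesn't engage; output 5 dBu.
Stage 3: 5 dBu is 20 dB over -15 dBu; at 20:1 that becomes 1 dB over, giving -14 dBu.

-14 dBu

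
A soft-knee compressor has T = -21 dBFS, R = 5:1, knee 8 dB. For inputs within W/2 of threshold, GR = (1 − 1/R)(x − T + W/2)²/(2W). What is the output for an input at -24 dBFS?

-24.05 dBFS

x − T + W/2 = -24 − (-21) + 4 = 1.
GR = (1 − 1/5) × 1² / 16 = 0.8 × 1 / 16 = 0.05 dB.
Output = -24 − 0.05 = -24.05 dBFS.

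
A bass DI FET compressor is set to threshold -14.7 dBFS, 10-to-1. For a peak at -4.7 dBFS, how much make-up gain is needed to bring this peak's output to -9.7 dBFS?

The peak compresses to -14.7 + 10/10 = -13.7 dBFS.
To reach -9.7 dBFS requires -9.7 − (-13.7) = 4 dB of make-up.

4 dB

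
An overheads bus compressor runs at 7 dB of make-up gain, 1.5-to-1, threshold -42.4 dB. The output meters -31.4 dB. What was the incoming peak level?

Stripping the +7 dB make-up gives -38.4 dB at the gain stage.
The compressed level sits -38.4 − (-42.4) = 4 dB over threshold.
Input overshoot = R × output overshoot = 6 dB → input = -42.4 + 6 = -36.4 dB.

-36.4 dB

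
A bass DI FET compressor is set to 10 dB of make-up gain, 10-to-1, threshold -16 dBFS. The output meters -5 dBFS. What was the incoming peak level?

Stripping the +10 dB make-up gives -15 dBFS at the gain stage.
The compressed level sits -15 − (-16) = 1 dB over threshold.
Undo the ratio: input overshoot = 1 × 10 = 10 dB, giving input = -6 dBFS.

-6 dBFS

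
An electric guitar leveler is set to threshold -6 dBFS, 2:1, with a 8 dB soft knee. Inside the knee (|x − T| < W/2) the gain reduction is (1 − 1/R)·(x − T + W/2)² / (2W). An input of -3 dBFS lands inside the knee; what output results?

-4.53125 dBFS

x − T + W/2 = -3 − (-6) + 4 = 7.
GR = (1 − 1/2) × 7² / 16 = 0.5 × 49 / 16 = 1.53125 dB.
Output = -3 − 1.53125 = -4.53125 dBFS.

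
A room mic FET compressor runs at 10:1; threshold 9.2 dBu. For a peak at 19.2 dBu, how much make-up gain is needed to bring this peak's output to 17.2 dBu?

The peak compresses to 9.2 + 10/10 = 10.2 dBu.
To reach 17.2 dBu requires 17.2 − 10.2 = 7 dB of make-up.

7 dB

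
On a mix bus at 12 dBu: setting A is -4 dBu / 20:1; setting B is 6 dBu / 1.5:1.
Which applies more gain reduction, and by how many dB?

A: 16 dB over, compressed to 0.8 dB over, so 15.2 dB of GR.
B: 6 dB over, compressed to 4 dB over, so 2 dB of GR.
A applies 13.2 dB more gain reduction.

A, by 13.2 dB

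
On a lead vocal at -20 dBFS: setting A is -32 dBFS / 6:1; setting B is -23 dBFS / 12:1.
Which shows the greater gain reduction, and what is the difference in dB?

A, by 7.25 dB

A: 12 dB over, compressed to 2 dB over, so 10 dB of GR.
B: 3 dB over, compressed to 0.25 dB over, so 2.75 dB of GR.
A reduces 7.25 dB more.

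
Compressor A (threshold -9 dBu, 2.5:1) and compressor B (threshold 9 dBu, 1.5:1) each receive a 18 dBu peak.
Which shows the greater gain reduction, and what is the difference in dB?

A: 27 dB over, compressed to 10.8 dB over, so 16.2 dB of GR.
B: 9 dB over, compressed to 6 dB over, so 3 dB of GR.
A reduces 13.2 dB more.

A, by 13.2 dB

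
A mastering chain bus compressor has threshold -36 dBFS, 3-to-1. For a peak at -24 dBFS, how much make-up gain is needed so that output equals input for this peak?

The peak compresses to -36 + 12/3 = -32 dBFS.
To reach -24 dBFS requires -24 − (-32) = 8 dB of make-up.

8 dB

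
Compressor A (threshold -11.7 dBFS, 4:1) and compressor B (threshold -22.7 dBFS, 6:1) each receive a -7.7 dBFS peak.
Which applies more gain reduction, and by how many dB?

A: 4 dB over, compressed to 1 dB over, so 3 dB of GR.
B: 15 dB over, compressed to 2.5 dB over, so 12.5 dB of GR.
B reduces 9.5 dB more.

B, by 9.5 dB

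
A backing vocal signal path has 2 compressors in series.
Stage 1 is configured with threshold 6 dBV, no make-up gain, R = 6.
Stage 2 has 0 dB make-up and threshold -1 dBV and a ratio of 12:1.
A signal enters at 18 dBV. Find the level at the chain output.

Stage 1: 18 dBV is 12 dB over 6 dBV; at 6:1 that becomes 2 dB over, giving 8 dBV.
Stage 2: 8 dBV is 9 dB over -1 dBV; at 12:1 that becomes 0.75 dB over, giving -0.25 dBV.

-0.25 dBV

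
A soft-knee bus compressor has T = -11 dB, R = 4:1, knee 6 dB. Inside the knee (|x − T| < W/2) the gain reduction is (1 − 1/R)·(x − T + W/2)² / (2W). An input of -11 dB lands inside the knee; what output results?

-11.5625 dB

x − T + W/2 = -11 − (-11) + 3 = 3.
GR = (1 − 1/4) × 3² / 12 = 0.75 × 9 / 12 = 0.5625 dB.
Output = -11 − 0.5625 = -11.5625 dB.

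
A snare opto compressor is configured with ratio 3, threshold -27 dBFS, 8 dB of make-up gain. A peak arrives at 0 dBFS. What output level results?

0 dBFS sits 27 dB over threshold.
At 3:1 the overshoot is divided by 3, leaving 9 dB above threshold.
That puts the output at -18 dBFS; make-up adds 8 dB, giving -10 dBFS.

-10 dBFS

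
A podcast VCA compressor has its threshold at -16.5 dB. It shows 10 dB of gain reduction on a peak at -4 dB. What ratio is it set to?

5:1

Input overshoot = -4 − (-16.5) = 12.5 dB.
Output overshoot = 12.5 − 10 = 2.5 dB.
Ratio = input overshoot / output overshoot = 12.5 / 2.5 = 5.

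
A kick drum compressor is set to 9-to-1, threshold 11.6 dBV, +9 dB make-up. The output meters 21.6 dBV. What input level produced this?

Stripping the +9 dB make-up gives 12.6 dBV at the gain stage.
The compressed level sits 12.6 − 11.6 = 1 dB over threshold.
Undo the ratio: input overshoot = 1 × 9 = 9 dB, giving input = 20.6 dBV.

20.6 dBV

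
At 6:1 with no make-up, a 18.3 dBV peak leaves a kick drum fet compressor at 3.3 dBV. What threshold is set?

Input is 18 dB above T (since output overshoot × R = input overshoot: (3.3 − T)·6 = 18.3 − T gives T = 0.3 dBV).
Check: 0.3 + (18.3 − 0.3)/6 = 0.3 + 3 = 3.3 dBV. ✓

0.3 dBV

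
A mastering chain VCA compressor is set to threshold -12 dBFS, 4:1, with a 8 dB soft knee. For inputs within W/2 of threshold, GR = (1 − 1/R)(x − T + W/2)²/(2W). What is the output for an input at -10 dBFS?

-11.6875 dBFS

x − T + W/2 = -10 − (-12) + 4 = 6.
GR = (1 − 1/4) × 6² / 16 = 0.75 × 36 / 16 = 1.6875 dB.
Output = -10 − 1.6875 = -11.6875 dBFS.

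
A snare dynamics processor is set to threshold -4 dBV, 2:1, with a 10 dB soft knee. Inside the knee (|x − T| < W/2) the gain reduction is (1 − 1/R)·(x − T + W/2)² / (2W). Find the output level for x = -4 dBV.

-4.625 dBV

x − T + W/2 = -4 − (-4) + 5 = 5.
GR = (1 − 1/2) × 5² / 20 = 0.5 × 25 / 20 = 0.625 dB.
Output = -4 − 0.625 = -4.625 dBV.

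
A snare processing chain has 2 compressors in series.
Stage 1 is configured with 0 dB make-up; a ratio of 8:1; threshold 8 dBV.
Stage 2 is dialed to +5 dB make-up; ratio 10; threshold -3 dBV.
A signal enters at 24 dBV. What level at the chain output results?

3.3 dBV

Stage 1: overshoot 16 dB → 16/8 = 2 dB → 10 dBV.
Stage 2: 13 dB above -3 dBV, reduced 10:1 to 1.3 dB above → -1.7 dBV; +5 dB make-up → 3.3 dBV.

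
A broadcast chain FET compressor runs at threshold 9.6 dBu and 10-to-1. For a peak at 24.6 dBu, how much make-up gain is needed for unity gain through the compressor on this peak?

The peak compresses to 9.6 + 15/10 = 11.1 dBu.
To reach 24.6 dBu requires 24.6 − 11.1 = 13.5 dB of make-up.

13.5 dB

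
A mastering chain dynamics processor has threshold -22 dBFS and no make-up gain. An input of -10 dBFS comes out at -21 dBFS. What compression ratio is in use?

12:1

Input overshoot = -10 − (-22) = 12 dB; output overshoot = -21 − (-22) = 1 dB.
Ratio = 12 / 1 = 12.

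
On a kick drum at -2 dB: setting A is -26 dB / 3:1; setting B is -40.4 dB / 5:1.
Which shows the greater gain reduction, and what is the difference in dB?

B, by 14.72 dB

A: 24 dB over, compressed to 8 dB over, so 16 dB of GR.
B: 38.4 dB over, compressed to 7.68 dB over, so 30.72 dB of GR.
B applies 14.72 dB more gain reduction.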